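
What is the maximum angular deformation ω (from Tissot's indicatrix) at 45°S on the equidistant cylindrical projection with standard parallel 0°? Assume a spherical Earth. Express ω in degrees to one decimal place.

19.8°

For the equirectangular projection with φ₀ = 0 (plate carrée), h = 1 along meridians and k = sec φ along parallels.
At 45°: h = 1.000, k = 1.414; principal scales a = 1.414, b = 1.000.
sin(ω/2) = (a − b)/(a + b) = 0.4142/2.414 = 0.1716, so ω = 2 arcsin(0.1716) ≈ 19.8°.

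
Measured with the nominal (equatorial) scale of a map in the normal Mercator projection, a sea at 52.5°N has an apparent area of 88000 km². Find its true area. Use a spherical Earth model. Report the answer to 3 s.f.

32600 km²

For Mercator, h = k = sec φ (a conformal cylindrical projection has a single point scale, 1/cos φ).
Areal scale = k² = sec²φ = 1/cos²(52.5°) = 1/0.6088² = 2.698.
True area = apparent / (areal scale) = 88000 / 2.698 ≈ 32600 km².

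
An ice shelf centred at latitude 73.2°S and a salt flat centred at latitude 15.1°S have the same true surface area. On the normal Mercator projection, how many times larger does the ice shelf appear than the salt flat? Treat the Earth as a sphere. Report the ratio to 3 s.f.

Mercator is conformal with k = sec φ, so areal scale = k² = sec²φ.
At 73.2°: sec²(73.2°) = 1/0.2890² = 11.97.
At 15.1°: sec²(15.1°) = 1/0.9655² = 1.073.
Ratio = 11.97/1.073 = cos²(15.1°)/cos²(73.2°) ≈ 11.2.

11.2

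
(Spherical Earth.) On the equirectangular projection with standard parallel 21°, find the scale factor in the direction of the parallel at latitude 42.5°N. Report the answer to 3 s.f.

The equidistant cylindrical projection with φ₀ = 21° has h = 1 (meridians true) and k = cos φ₀ / cos φ along parallels.
k = cos 21° / cos 42.5° = 0.9336/0.7373 = 1.266.

1.27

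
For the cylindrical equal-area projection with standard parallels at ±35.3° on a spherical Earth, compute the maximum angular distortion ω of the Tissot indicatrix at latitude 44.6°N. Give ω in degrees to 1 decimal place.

15.6°

A cylindrical equal-area projection with standard parallel φ₀ has meridian scale h = cos φ / cos φ₀ and parallel scale k = cos φ₀ / cos φ (so areas are preserved, h·k = 1).
At 44.6°: h = 0.8724, k = 1.146; principal scales a = 1.146, b = 0.8724.
sin(ω/2) = (a − b)/(a + b) = 0.2738/2.019 = 0.1356, so ω = 2 arcsin(0.1356) ≈ 15.6°.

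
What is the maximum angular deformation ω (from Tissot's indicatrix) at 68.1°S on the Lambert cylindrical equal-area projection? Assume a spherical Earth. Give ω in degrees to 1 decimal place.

The Lambert cylindrical equal-area projection is the cylindrical equal-area projection with its standard parallel at the equator (φ₀ = 0). For cylindrical equal-area with standard parallel φ₀, h = cos φ / cos φ₀ and k = cos φ₀ / cos φ, so h·k = 1.
At 68.1°: h = 0.3730, k = 2.681; principal scales a = 2.681, b = 0.3730.
sin(ω/2) = (a − b)/(a + b) = 2.308/3.054 = 0.7557, so ω = 2 arcsin(0.7557) ≈ 98.2°.

98.2°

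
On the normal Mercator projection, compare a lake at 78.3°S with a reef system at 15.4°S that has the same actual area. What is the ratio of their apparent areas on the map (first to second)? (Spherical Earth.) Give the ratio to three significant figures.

22.6

Mercator is conformal with k = sec φ, so areal scale = k² = sec²φ.
At 78.3°: sec²(78.3°) = 1/0.2028² = 24.32.
At 15.4°: sec²(15.4°) = 1/0.9641² = 1.076.
Ratio = 24.32/1.076 = cos²(15.4°)/cos²(78.3°) ≈ 22.6.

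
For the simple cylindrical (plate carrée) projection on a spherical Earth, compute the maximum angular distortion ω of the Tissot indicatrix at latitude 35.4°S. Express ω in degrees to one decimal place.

In the plate carrée (x = Rλ, y = Rφ), meridians are true-scale (h = 1) and parallels are stretched by k = sec φ.
At 35.4°: h = 1.000, k = 1.227; principal scales a = 1.227, b = 1.000.
sin(ω/2) = (a − b)/(a + b) = 0.2268/2.227 = 0.1019, so ω = 2 arcsin(0.1019) ≈ 11.7°.

11.7°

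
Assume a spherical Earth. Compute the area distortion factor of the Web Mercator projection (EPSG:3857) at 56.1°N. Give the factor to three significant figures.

The Mercator projection is conformal; its linear scale factor is the same in every direction and equals sec φ = 1/cos φ.
Areal scale = k² = sec²φ = 1/cos²(56.1°) = 1/0.5577² = 3.215.

3.21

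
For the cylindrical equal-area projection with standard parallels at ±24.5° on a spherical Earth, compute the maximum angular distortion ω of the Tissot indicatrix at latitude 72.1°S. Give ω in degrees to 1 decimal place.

105.3°

For cylindrical equal-area with standard parallel φ₀, h = cos φ / cos φ₀ and k = cos φ₀ / cos φ, so h·k = 1.
At 72.1°: h = 0.3378, k = 2.961; principal scales a = 2.961, b = 0.3378.
sin(ω/2) = (a − b)/(a + b) = 2.623/3.298 = 0.7952, so ω = 2 arcsin(0.7952) ≈ 105.3°.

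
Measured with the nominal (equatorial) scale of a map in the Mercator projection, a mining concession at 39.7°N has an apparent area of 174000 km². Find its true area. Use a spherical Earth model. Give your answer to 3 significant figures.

103000 km²

The Mercator projection is conformal; its linear scale factor is the same in every direction and equals sec φ = 1/cos φ.
Areal scale = k² = sec²φ = 1/cos²(39.7°) = 1/0.7694² = 1.689.
True area = apparent / (areal scale) = 174000 / 1.689 ≈ 103000 km².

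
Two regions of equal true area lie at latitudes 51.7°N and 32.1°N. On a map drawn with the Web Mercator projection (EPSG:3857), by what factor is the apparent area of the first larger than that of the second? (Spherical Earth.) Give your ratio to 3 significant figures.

1.87

Mercator areal scale is sec²φ.
At 51.7°: sec²(51.7°) = 1/0.6198² = 2.603.
At 32.1°: sec²(32.1°) = 1/0.8471² = 1.394.
Ratio = 2.603/1.394 = cos²(32.1°)/cos²(51.7°) ≈ 1.87.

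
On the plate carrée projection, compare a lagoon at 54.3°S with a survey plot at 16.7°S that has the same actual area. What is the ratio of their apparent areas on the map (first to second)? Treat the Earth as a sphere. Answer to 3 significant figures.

1.64

For the equirectangular projection with φ₀ = 0 (plate carrée), h = 1 along meridians and k = sec φ along parallels.
Areal scale at 54.3°: h·k = 1.000 × 1.714 = 1.714.
Areal scale at 16.7°: h·k = 1.000 × 1.044 = 1.044.
Ratio = 1.714/1.044 ≈ 1.64.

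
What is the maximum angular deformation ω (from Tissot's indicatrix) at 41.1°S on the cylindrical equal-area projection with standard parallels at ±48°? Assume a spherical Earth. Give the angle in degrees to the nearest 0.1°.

13.6°

For cylindrical equal-area with standard parallel φ₀, h = cos φ / cos φ₀ and k = cos φ₀ / cos φ, so h·k = 1.
At 41.1°: h = 1.126, k = 0.8880; principal scales a = 1.126, b = 0.8880.
sin(ω/2) = (a − b)/(a + b) = 0.2382/2.014 = 0.1183, so ω = 2 arcsin(0.1183) ≈ 13.6°.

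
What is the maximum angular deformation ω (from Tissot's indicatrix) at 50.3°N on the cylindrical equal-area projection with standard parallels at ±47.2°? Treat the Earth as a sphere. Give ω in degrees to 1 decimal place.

7.1°

Cylindrical equal-area (φ₀ = 47.2°): h = cos φ / cos 47.2° along meridians, k = cos 47.2° / cos φ along parallels; h·k = 1.
At 50.3°: h = 0.9401, k = 1.064; principal scales a = 1.064, b = 0.9401.
sin(ω/2) = (a − b)/(a + b) = 0.1235/2.004 = 0.06165, so ω = 2 arcsin(0.06165) ≈ 7.1°.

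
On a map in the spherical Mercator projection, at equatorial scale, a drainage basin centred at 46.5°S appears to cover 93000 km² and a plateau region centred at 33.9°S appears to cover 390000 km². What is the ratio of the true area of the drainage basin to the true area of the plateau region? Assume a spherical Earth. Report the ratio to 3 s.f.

0.164

Since Mercator area scale is 1/cos²φ, the true area equals the apparent area multiplied by cos²φ.
True area of drainage basin: 93000 × cos²(46.5°) = 93000 × 0.4738 = 44070 km².
True area of plateau region: 390000 × cos²(33.9°) = 390000 × 0.6889 = 268700 km².
Ratio = 44070 / 268700 ≈ 0.164.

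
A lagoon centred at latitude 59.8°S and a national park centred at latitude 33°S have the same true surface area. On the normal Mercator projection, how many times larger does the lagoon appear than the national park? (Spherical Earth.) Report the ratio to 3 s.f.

Mercator is conformal with k = sec φ, so areal scale = k² = sec²φ.
At 59.8°: sec²(59.8°) = 1/0.5030² = 3.952.
At 33°: sec²(33°) = 1/0.8387² = 1.422.
Ratio = 3.952/1.422 = cos²(33°)/cos²(59.8°) ≈ 2.78.

2.78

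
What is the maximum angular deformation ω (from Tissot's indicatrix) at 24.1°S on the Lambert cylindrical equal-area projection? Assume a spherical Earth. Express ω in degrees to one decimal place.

The Lambert cylindrical equal-area projection is the cylindrical equal-area projection with its standard parallel at the equator (φ₀ = 0). For cylindrical equal-area with standard parallel φ₀, h = cos φ / cos φ₀ and k = cos φ₀ / cos φ, so h·k = 1.
At 24.1°: h = 0.9128, k = 1.095; principal scales a = 1.095, b = 0.9128.
sin(ω/2) = (a − b)/(a + b) = 0.1827/2.008 = 0.09095, so ω = 2 arcsin(0.09095) ≈ 10.4°.

10.4°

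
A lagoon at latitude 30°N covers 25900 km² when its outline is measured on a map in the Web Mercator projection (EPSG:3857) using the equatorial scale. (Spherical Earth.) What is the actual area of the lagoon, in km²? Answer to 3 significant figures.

19400 km²

Mercator is conformal, so the point scale is isotropic: h = k = sec φ = 1/cos φ.
Areal scale = k² = sec²φ = 1/cos²(30°) = 1/0.8660² = 1.333.
True area = apparent / (areal scale) = 25900 / 1.333 ≈ 19400 km².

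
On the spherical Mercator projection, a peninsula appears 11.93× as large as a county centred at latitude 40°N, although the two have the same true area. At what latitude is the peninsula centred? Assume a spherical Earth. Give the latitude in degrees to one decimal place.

Mercator areal scale is sec²φ, so apparent-area ratio = sec²φ₁ / sec²φ₂ = cos²φ₂ / cos²φ₁.
cos²φ₂ / cos²φ₁ = 11.93  ⇒  cos φ₁ = cos 40° / √11.93 = 0.7660/3.454 = 0.2218.
φ₁ = arccos(0.2218) ≈ 77.2°.

77.2°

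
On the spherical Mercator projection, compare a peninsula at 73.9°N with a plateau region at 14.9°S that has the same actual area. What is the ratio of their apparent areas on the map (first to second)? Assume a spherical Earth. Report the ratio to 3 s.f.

Mercator is conformal with k = sec φ, so areal scale = k² = sec²φ.
At 73.9°: sec²(73.9°) = 1/0.2773² = 13.00.
At 14.9°: sec²(14.9°) = 1/0.9664² = 1.071.
Ratio = 13.00/1.071 = cos²(14.9°)/cos²(73.9°) ≈ 12.1.

12.1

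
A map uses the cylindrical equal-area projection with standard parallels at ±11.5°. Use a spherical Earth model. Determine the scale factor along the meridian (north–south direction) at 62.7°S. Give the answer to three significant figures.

0.468

Cylindrical equal-area (φ₀ = 11.5°): h = cos φ / cos 11.5° along meridians, k = cos 11.5° / cos φ along parallels; h·k = 1.
h = cos 62.7° / cos 11.5° = 0.4586/0.9799 = 0.4680.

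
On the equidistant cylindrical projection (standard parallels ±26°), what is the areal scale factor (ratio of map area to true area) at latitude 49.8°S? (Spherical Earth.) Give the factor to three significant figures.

1.39

The equidistant cylindrical projection with φ₀ = 26° has h = 1 (meridians true) and k = cos φ₀ / cos φ along parallels.
Areal scale = h·k = 1 × cos φ₀ / cos φ; at 49.8°, h = 1.000, k = 1.392, so h·k = 1.392.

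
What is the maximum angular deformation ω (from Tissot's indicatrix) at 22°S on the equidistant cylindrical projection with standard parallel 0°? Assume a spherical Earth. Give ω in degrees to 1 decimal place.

For the equirectangular projection with φ₀ = 0 (plate carrée), h = 1 along meridians and k = sec φ along parallels.
At 22°: h = 1.000, k = 1.079; principal scales a = 1.079, b = 1.000.
sin(ω/2) = (a − b)/(a + b) = 0.07853/2.079 = 0.03778, so ω = 2 arcsin(0.03778) ≈ 4.3°.

4.3°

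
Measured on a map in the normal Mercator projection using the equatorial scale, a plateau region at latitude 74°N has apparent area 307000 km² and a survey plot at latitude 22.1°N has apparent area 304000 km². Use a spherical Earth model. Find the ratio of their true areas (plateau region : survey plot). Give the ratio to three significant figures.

0.0894

Mercator's areal exaggeration is sec²φ; hence true area = (apparent area) · cos²φ.
True area of plateau region: 307000 × cos²(74°) = 307000 × 0.07598 = 23320 km².
True area of survey plot: 304000 × cos²(22.1°) = 304000 × 0.8585 = 261000 km².
Ratio = 23320 / 261000 ≈ 0.0894.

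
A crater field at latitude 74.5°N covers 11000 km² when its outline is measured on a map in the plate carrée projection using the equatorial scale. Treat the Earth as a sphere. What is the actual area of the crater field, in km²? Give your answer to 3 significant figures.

2940 km²

For the equirectangular projection with φ₀ = 0 (plate carrée), h = 1 along meridians and k = sec φ along parallels.
Areal scale = h·k = 1 × sec φ; at 74.5°, h = 1.000, k = 3.742, so h·k = 3.742.
True area = apparent / (areal scale) = 11000 / 3.742 ≈ 2940 km².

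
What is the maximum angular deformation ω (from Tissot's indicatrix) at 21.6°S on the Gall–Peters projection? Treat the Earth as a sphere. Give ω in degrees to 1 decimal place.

The Gall–Peters projection is cylindrical equal-area with φ₀ = 45°. For cylindrical equal-area with standard parallel φ₀, h = cos φ / cos φ₀ and k = cos φ₀ / cos φ, so h·k = 1.
At 21.6°: h = 1.315, k = 0.7605; principal scales a = 1.315, b = 0.7605.
sin(ω/2) = (a − b)/(a + b) = 0.5544/2.075 = 0.2671, so ω = 2 arcsin(0.2671) ≈ 31.0°.

31.0°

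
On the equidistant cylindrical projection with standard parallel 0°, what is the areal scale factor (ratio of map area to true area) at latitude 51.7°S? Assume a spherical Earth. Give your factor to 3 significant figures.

For the equirectangular projection with φ₀ = 0 (plate carrée), h = 1 along meridians and k = sec φ along parallels.
Areal scale = h·k = 1 × sec φ; at 51.7°, h = 1.000, k = 1.613, so h·k = 1.613.

1.61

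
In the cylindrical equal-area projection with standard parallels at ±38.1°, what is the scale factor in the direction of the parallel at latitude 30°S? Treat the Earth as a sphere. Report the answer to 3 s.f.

0.909

For cylindrical equal-area with standard parallel φ₀, h = cos φ / cos φ₀ and k = cos φ₀ / cos φ, so h·k = 1.
k = cos 38.1° / cos 30° = 0.7869/0.8660 = 0.9087.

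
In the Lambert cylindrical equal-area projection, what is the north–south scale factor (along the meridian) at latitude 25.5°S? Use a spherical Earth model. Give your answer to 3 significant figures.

The Lambert cylindrical equal-area projection is the cylindrical equal-area projection with its standard parallel at the equator (φ₀ = 0). For cylindrical equal-area with standard parallel φ₀, h = cos φ / cos φ₀ and k = cos φ₀ / cos φ, so h·k = 1.
h = cos 25.5° / cos 0° = 0.9026/1.000 = 0.9026.

0.903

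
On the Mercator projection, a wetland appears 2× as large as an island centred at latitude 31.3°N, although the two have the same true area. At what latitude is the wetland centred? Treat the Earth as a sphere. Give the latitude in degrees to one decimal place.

52.8°

For equal true areas on Mercator, apparent areas scale as sec²φ, so the ratio is cos²φ₂ / cos²φ₁.
cos²φ₂ / cos²φ₁ = 2  ⇒  cos φ₁ = cos 31.3° / √2 = 0.8545/1.414 = 0.6042.
φ₁ = arccos(0.6042) ≈ 52.8°.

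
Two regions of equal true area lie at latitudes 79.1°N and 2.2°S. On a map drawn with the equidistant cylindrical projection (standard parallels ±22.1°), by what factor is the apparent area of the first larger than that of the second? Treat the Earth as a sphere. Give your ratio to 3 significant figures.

With standard parallel φ₀ = 22.1°, the equirectangular projection gives x = Rλ cos φ₀, y = Rφ, so h = 1 and k = cos 22.1° / cos φ.
Areal scale at 79.1°: h·k = 1.000 × 4.900 = 4.900.
Areal scale at 2.2°: h·k = 1.000 × 0.9272 = 0.9272.
Ratio = 4.900/0.9272 ≈ 5.28.

5.28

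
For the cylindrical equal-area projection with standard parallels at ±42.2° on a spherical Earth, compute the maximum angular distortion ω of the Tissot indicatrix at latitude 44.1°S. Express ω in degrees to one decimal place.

3.6°

Cylindrical equal-area (φ₀ = 42.2°): h = cos φ / cos 42.2° along meridians, k = cos 42.2° / cos φ along parallels; h·k = 1.
At 44.1°: h = 0.9694, k = 1.032; principal scales a = 1.032, b = 0.9694.
sin(ω/2) = (a − b)/(a + b) = 0.06219/2.001 = 0.03108, so ω = 2 arcsin(0.03108) ≈ 3.6°.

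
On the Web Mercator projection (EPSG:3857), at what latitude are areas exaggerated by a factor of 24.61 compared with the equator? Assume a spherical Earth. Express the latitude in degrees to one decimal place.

78.4°

Mercator areal scale is sec²φ.
sec²φ = 24.61  ⇒  cos²φ = 0.04063  ⇒  cos φ = 0.2016.
φ = arccos(0.2016) ≈ 78.4°.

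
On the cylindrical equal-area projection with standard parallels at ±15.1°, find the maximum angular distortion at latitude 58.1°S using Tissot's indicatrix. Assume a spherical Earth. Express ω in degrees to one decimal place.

65.2°

A cylindrical equal-area projection with standard parallel φ₀ has meridian scale h = cos φ / cos φ₀ and parallel scale k = cos φ₀ / cos φ (so areas are preserved, h·k = 1).
At 58.1°: h = 0.5473, k = 1.827; principal scales a = 1.827, b = 0.5473.
sin(ω/2) = (a − b)/(a + b) = 1.280/2.374 = 0.5390, so ω = 2 arcsin(0.5390) ≈ 65.2°.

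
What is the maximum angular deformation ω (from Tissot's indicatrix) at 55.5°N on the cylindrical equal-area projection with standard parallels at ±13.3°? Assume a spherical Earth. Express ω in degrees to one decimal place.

59.2°

For cylindrical equal-area with standard parallel φ₀, h = cos φ / cos φ₀ and k = cos φ₀ / cos φ, so h·k = 1.
At 55.5°: h = 0.5820, k = 1.718; principal scales a = 1.718, b = 0.5820.
sin(ω/2) = (a − b)/(a + b) = 1.136/2.300 = 0.4939, so ω = 2 arcsin(0.4939) ≈ 59.2°.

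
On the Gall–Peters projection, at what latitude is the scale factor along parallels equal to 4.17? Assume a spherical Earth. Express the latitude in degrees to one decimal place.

Gall–Peters is a cylindrical equal-area projection with standard parallels at ±45°. For cylindrical equal-area with standard parallel φ₀, h = cos φ / cos φ₀ and k = cos φ₀ / cos φ, so h·k = 1.
k = cos φ₀ / cos φ = 4.17  ⇒  cos φ = cos 45° / 4.17 = 0.1696.
φ = arccos(0.1696) ≈ 80.2°.

80.2°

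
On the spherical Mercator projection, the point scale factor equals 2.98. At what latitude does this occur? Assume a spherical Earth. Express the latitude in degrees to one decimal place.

Mercator scale is k = sec φ = 1/cos φ.
1/cos φ = 2.98  ⇒  cos φ = 0.3356  ⇒  φ = arccos(0.3356) ≈ 70.4°.

70.4°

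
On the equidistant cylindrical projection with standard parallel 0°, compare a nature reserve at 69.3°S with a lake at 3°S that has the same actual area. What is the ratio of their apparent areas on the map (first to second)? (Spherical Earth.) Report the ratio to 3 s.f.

Plate carrée maps x = Rλ, y = Rφ. The meridian scale is h = 1 and the parallel scale is k = 1/cos φ = sec φ.
Areal scale at 69.3°: h·k = 1.000 × 2.829 = 2.829.
Areal scale at 3°: h·k = 1.000 × 1.001 = 1.001.
Ratio = 2.829/1.001 ≈ 2.83.

2.83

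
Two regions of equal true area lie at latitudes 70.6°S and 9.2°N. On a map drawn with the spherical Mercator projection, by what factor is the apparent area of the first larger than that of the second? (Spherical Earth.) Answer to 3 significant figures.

8.83

Mercator is conformal with k = sec φ, so areal scale = k² = sec²φ.
At 70.6°: sec²(70.6°) = 1/0.3322² = 9.064.
At 9.2°: sec²(9.2°) = 1/0.9871² = 1.026.
Ratio = 9.064/1.026 = cos²(9.2°)/cos²(70.6°) ≈ 8.83.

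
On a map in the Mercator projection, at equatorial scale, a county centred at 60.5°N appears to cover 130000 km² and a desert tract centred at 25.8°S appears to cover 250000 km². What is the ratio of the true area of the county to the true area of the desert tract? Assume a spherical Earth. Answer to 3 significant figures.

Since Mercator area scale is 1/cos²φ, the true area equals the apparent area multiplied by cos²φ.
True area of county: 130000 × cos²(60.5°) = 130000 × 0.2425 = 31520 km².
True area of desert tract: 250000 × cos²(25.8°) = 250000 × 0.8106 = 202600 km².
Ratio = 31520 / 202600 ≈ 0.156.

0.156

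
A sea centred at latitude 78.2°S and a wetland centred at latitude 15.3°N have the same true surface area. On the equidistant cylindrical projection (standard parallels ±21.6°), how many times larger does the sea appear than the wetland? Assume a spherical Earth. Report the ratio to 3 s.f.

The equidistant cylindrical projection with φ₀ = 21.6° has h = 1 (meridians true) and k = cos φ₀ / cos φ along parallels.
Areal scale at 78.2°: h·k = 1.000 × 4.547 = 4.547.
Areal scale at 15.3°: h·k = 1.000 × 0.9639 = 0.9639.
Ratio = 4.547/0.9639 ≈ 4.72.

4.72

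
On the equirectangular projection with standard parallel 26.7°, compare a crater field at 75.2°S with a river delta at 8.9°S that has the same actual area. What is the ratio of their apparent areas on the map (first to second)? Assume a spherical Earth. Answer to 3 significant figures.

3.87

In the equirectangular projection with standard parallel φ₀ = 26.7° (x = Rλ cos φ₀, y = Rφ), meridians are true-scale (h = 1) and the parallel scale is k = cos φ₀ / cos φ.
Areal scale at 75.2°: h·k = 1.000 × 3.497 = 3.497.
Areal scale at 8.9°: h·k = 1.000 × 0.9043 = 0.9043.
Ratio = 3.497/0.9043 ≈ 3.87.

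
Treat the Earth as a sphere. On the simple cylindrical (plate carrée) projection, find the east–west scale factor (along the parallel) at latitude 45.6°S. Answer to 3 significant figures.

1.43

Plate carrée maps x = Rλ, y = Rφ. The meridian scale is h = 1 and the parallel scale is k = 1/cos φ = sec φ.
k = 1/cos 45.6° = 1/0.6997 = 1.429.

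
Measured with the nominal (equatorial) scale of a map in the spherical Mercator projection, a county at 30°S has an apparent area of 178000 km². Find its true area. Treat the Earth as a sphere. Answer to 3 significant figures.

134000 km²

Mercator is conformal, so the point scale is isotropic: h = k = sec φ = 1/cos φ.
Areal scale = k² = sec²φ = 1/cos²(30°) = 1/0.8660² = 1.333.
True area = apparent / (areal scale) = 178000 / 1.333 ≈ 134000 km².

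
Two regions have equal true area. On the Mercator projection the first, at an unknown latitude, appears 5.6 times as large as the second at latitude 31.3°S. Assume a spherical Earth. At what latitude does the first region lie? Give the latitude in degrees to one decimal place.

68.8°

For equal true areas on Mercator, apparent areas scale as sec²φ, so the ratio is cos²φ₂ / cos²φ₁.
cos²φ₂ / cos²φ₁ = 5.6  ⇒  cos φ₁ = cos 31.3° / √5.6 = 0.8545/2.366 = 0.3611.
φ₁ = arccos(0.3611) ≈ 68.8°.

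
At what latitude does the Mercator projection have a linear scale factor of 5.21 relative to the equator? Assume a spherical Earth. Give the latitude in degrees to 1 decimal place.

Mercator scale is k = sec φ = 1/cos φ.
1/cos φ = 5.21  ⇒  cos φ = 0.1919  ⇒  φ = arccos(0.1919) ≈ 78.9°.

78.9°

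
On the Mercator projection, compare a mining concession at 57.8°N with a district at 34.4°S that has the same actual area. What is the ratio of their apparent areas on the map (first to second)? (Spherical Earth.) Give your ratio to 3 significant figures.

On Mercator, area is exaggerated by sec²φ = 1/cos²φ.
At 57.8°: sec²(57.8°) = 1/0.5329² = 3.522.
At 34.4°: sec²(34.4°) = 1/0.8251² = 1.469.
Ratio = 3.522/1.469 = cos²(34.4°)/cos²(57.8°) ≈ 2.40.

2.40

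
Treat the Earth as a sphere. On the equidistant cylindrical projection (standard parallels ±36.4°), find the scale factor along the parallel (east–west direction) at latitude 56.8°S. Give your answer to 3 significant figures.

In the equirectangular projection with standard parallel φ₀ = 36.4° (x = Rλ cos φ₀, y = Rφ), meridians are true-scale (h = 1) and the parallel scale is k = cos φ₀ / cos φ.
k = cos 36.4° / cos 56.8° = 0.8049/0.5476 = 1.470.

1.47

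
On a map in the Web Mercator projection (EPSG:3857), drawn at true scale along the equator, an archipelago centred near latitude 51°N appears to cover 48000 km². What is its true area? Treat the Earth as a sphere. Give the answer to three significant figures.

The Mercator projection is conformal; its linear scale factor is the same in every direction and equals sec φ = 1/cos φ.
Areal scale = k² = sec²φ = 1/cos²(51°) = 1/0.6293² = 2.525.
True area = apparent / (areal scale) = 48000 / 2.525 ≈ 19000 km².

19000 km²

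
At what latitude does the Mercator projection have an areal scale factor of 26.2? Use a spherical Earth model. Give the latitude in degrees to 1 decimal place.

Mercator areal scale is sec²φ.
sec²φ = 26.2  ⇒  cos²φ = 0.03817  ⇒  cos φ = 0.1954.
φ = arccos(0.1954) ≈ 78.7°.

78.7°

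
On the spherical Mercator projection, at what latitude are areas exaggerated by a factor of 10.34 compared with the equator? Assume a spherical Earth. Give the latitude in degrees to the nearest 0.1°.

71.9°

Mercator areal scale is sec²φ.
sec²φ = 10.34  ⇒  cos²φ = 0.09671  ⇒  cos φ = 0.3110.
φ = arccos(0.3110) ≈ 71.9°.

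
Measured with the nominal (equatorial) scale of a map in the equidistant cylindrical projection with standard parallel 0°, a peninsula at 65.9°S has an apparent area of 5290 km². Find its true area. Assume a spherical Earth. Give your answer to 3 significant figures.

2160 km²

In the plate carrée (x = Rλ, y = Rφ), meridians are true-scale (h = 1) and parallels are stretched by k = sec φ.
Areal scale = h·k = 1 × sec φ; at 65.9°, h = 1.000, k = 2.449, so h·k = 2.449.
True area = apparent / (areal scale) = 5290 / 2.449 ≈ 2160 km².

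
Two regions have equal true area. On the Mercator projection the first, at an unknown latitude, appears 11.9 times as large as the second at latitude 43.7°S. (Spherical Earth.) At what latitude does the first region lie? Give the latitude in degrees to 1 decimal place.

77.9°

On Mercator, (apparent₁)/(apparent₂) = sec²φ₁ / sec²φ₂ when true areas are equal.
cos²φ₂ / cos²φ₁ = 11.9  ⇒  cos φ₁ = cos 43.7° / √11.9 = 0.7230/3.450 = 0.2096.
φ₁ = arccos(0.2096) ≈ 77.9°.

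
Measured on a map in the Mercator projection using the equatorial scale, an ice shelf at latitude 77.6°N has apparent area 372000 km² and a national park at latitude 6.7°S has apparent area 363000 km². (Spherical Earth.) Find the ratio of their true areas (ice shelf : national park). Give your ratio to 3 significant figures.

Since Mercator area scale is 1/cos²φ, the true area equals the apparent area multiplied by cos²φ.
True area of ice shelf: 372000 × cos²(77.6°) = 372000 × 0.04611 = 17150 km².
True area of national park: 363000 × cos²(6.7°) = 363000 × 0.9864 = 358100 km².
Ratio = 17150 / 358100 ≈ 0.0479.

0.0479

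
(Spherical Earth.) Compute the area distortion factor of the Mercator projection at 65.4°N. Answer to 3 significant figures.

For Mercator, h = k = sec φ (a conformal cylindrical projection has a single point scale, 1/cos φ).
Areal scale = k² = sec²φ = 1/cos²(65.4°) = 1/0.4163² = 5.771.

5.77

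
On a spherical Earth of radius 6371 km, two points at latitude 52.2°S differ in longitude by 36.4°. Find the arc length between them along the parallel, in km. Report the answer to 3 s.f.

Arc length along a parallel = R cos φ · Δλ (with Δλ in radians).
= 6371 × cos 52.2° × (36.4° × π/180) = 6371 × 0.6129 × 0.6353 ≈ 2480 km.

2480 km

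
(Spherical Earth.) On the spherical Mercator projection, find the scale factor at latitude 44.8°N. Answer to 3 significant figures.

1.41

The Mercator projection is conformal; its linear scale factor is the same in every direction and equals sec φ = 1/cos φ.
k = 1/cos 44.8° = 1/0.7096 = 1.409.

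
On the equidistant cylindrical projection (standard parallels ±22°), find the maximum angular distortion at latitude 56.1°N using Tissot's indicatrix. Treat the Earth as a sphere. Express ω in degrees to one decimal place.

28.8°

With standard parallel φ₀ = 22°, the equirectangular projection gives x = Rλ cos φ₀, y = Rφ, so h = 1 and k = cos 22° / cos φ.
At 56.1°: h = 1.000, k = 1.662; principal scales a = 1.662, b = 1.000.
sin(ω/2) = (a − b)/(a + b) = 0.6624/2.662 = 0.2488, so ω = 2 arcsin(0.2488) ≈ 28.8°.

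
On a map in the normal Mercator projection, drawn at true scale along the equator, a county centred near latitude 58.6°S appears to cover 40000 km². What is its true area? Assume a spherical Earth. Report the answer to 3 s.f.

The Mercator projection is conformal; its linear scale factor is the same in every direction and equals sec φ = 1/cos φ.
Areal scale = k² = sec²φ = 1/cos²(58.6°) = 1/0.5210² = 3.684.
True area = apparent / (areal scale) = 40000 / 3.684 ≈ 10900 km².

10900 km²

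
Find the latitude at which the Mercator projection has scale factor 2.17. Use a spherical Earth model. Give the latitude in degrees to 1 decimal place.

62.6°

Mercator scale is k = sec φ = 1/cos φ.
1/cos φ = 2.17  ⇒  cos φ = 0.4608  ⇒  φ = arccos(0.4608) ≈ 62.6°.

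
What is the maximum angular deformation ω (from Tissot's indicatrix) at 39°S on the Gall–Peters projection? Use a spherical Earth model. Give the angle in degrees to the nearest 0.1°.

10.8°

Gall–Peters is a cylindrical equal-area projection with standard parallels at ±45°. For cylindrical equal-area with standard parallel φ₀, h = cos φ / cos φ₀ and k = cos φ₀ / cos φ, so h·k = 1.
At 39°: h = 1.099, k = 0.9099; principal scales a = 1.099, b = 0.9099.
sin(ω/2) = (a − b)/(a + b) = 0.1892/2.009 = 0.09417, so ω = 2 arcsin(0.09417) ≈ 10.8°.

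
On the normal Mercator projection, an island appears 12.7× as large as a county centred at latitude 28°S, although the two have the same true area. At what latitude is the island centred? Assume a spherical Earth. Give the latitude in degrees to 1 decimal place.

On Mercator, (apparent₁)/(apparent₂) = sec²φ₁ / sec²φ₂ when true areas are equal.
cos²φ₂ / cos²φ₁ = 12.7  ⇒  cos φ₁ = cos 28° / √12.7 = 0.8829/3.564 = 0.2478.
φ₁ = arccos(0.2478) ≈ 75.7°.

75.7°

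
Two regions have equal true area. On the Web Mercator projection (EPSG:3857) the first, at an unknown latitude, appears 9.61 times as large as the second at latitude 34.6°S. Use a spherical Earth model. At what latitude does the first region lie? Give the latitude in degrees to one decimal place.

74.6°

For equal true areas on Mercator, apparent areas scale as sec²φ, so the ratio is cos²φ₂ / cos²φ₁.
cos²φ₂ / cos²φ₁ = 9.61  ⇒  cos φ₁ = cos 34.6° / √9.61 = 0.8231/3.100 = 0.2655.
φ₁ = arccos(0.2655) ≈ 74.6°.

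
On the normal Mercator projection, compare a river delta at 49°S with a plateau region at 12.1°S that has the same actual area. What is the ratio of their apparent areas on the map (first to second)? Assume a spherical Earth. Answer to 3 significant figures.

2.22

On Mercator, area is exaggerated by sec²φ = 1/cos²φ.
At 49°: sec²(49°) = 1/0.6561² = 2.323.
At 12.1°: sec²(12.1°) = 1/0.9778² = 1.046.
Ratio = 2.323/1.046 = cos²(12.1°)/cos²(49°) ≈ 2.22.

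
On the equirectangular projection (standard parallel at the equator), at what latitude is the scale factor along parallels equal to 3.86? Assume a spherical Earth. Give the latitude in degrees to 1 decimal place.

Plate carrée: h = 1, k = sec φ along parallels.
sec φ = 3.86  ⇒  cos φ = 0.2591  ⇒  φ ≈ 75.0°.

75.0°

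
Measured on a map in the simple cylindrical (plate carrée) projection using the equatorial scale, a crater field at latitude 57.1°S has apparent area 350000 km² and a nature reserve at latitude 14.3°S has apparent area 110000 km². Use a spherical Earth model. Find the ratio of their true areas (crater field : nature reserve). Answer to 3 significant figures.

1.78

Plate carrée has h = 1 and k = sec φ, giving areal scale sec φ; true area = (apparent area) · cos φ.
True area of crater field: 350000 × cos(57.1°) = 350000 × 0.5432 = 190100 km².
True area of nature reserve: 110000 × cos(14.3°) = 110000 × 0.9690 = 106600 km².
Ratio = 190100 / 106600 ≈ 1.78.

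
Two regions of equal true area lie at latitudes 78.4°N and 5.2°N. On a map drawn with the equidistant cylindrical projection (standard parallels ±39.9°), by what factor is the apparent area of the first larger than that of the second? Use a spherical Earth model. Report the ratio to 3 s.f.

With standard parallel φ₀ = 39.9°, the equirectangular projection gives x = Rλ cos φ₀, y = Rφ, so h = 1 and k = cos 39.9° / cos φ.
Areal scale at 78.4°: h·k = 1.000 × 3.815 = 3.815.
Areal scale at 5.2°: h·k = 1.000 × 0.7703 = 0.7703.
Ratio = 3.815/0.7703 ≈ 4.95.

4.95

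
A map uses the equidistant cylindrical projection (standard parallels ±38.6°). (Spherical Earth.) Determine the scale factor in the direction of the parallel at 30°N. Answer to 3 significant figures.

0.902

The equidistant cylindrical projection with φ₀ = 38.6° has h = 1 (meridians true) and k = cos φ₀ / cos φ along parallels.
k = cos 38.6° / cos 30° = 0.7815/0.8660 = 0.9024.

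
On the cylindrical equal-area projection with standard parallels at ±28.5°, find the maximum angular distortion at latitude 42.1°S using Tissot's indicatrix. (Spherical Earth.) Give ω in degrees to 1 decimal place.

For cylindrical equal-area with standard parallel φ₀, h = cos φ / cos φ₀ and k = cos φ₀ / cos φ, so h·k = 1.
At 42.1°: h = 0.8443, k = 1.184; principal scales a = 1.184, b = 0.8443.
sin(ω/2) = (a − b)/(a + b) = 0.3401/2.029 = 0.1677, so ω = 2 arcsin(0.1677) ≈ 19.3°.

19.3°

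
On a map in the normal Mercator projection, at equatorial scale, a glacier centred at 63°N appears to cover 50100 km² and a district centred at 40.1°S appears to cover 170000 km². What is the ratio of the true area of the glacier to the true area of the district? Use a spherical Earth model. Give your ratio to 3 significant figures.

Mercator's areal exaggeration is sec²φ; hence true area = (apparent area) · cos²φ.
True area of glacier: 50100 × cos²(63°) = 50100 × 0.2061 = 10330 km².
True area of district: 170000 × cos²(40.1°) = 170000 × 0.5851 = 99470 km².
Ratio = 10330 / 99470 ≈ 0.104.

0.104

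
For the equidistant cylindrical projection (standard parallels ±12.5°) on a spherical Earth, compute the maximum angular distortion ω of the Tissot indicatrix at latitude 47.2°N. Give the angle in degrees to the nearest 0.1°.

In the equirectangular projection with standard parallel φ₀ = 12.5° (x = Rλ cos φ₀, y = Rφ), meridians are true-scale (h = 1) and the parallel scale is k = cos φ₀ / cos φ.
At 47.2°: h = 1.000, k = 1.437; principal scales a = 1.437, b = 1.000.
sin(ω/2) = (a − b)/(a + b) = 0.4369/2.437 = 0.1793, so ω = 2 arcsin(0.1793) ≈ 20.7°.

20.7°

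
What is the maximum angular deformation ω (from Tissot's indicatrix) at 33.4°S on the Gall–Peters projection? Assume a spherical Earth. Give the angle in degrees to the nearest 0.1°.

18.9°

The Gall–Peters projection is cylindrical equal-area with φ₀ = 45°. For cylindrical equal-area with standard parallel φ₀, h = cos φ / cos φ₀ and k = cos φ₀ / cos φ, so h·k = 1.
At 33.4°: h = 1.181, k = 0.8470; principal scales a = 1.181, b = 0.8470.
sin(ω/2) = (a − b)/(a + b) = 0.3337/2.028 = 0.1646, so ω = 2 arcsin(0.1646) ≈ 18.9°.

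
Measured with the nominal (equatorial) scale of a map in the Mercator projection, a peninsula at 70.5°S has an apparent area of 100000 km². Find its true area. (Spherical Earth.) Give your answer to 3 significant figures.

The Mercator projection is conformal; its linear scale factor is the same in every direction and equals sec φ = 1/cos φ.
Areal scale = k² = sec²φ = 1/cos²(70.5°) = 1/0.3338² = 8.974.
True area = apparent / (areal scale) = 100000 / 8.974 ≈ 11100 km².

11100 km²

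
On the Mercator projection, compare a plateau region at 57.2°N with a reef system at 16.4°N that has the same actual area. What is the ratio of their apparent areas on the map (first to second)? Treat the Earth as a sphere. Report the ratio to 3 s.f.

3.14

Mercator areal scale is sec²φ.
At 57.2°: sec²(57.2°) = 1/0.5417² = 3.408.
At 16.4°: sec²(16.4°) = 1/0.9593² = 1.087.
Ratio = 3.408/1.087 = cos²(16.4°)/cos²(57.2°) ≈ 3.14.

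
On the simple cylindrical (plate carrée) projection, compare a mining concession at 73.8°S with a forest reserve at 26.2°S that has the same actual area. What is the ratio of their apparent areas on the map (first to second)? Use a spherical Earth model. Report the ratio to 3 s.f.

For the equirectangular projection with φ₀ = 0 (plate carrée), h = 1 along meridians and k = sec φ along parallels.
Areal scale at 73.8°: h·k = 1.000 × 3.584 = 3.584.
Areal scale at 26.2°: h·k = 1.000 × 1.115 = 1.115.
Ratio = 3.584/1.115 ≈ 3.22.

3.22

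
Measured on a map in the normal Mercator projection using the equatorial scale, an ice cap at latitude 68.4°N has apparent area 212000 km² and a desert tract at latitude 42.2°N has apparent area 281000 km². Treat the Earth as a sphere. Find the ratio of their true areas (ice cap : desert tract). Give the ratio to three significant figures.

0.186

Since Mercator area scale is 1/cos²φ, the true area equals the apparent area multiplied by cos²φ.
True area of ice cap: 212000 × cos²(68.4°) = 212000 × 0.1355 = 28730 km².
True area of desert tract: 281000 × cos²(42.2°) = 281000 × 0.5488 = 154200 km².
Ratio = 28730 / 154200 ≈ 0.186.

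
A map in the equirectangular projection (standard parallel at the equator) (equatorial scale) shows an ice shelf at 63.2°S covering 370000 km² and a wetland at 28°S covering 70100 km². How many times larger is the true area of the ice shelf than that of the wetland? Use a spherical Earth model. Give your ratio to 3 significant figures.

2.70

On the plate carrée, areal scale = h·k = 1 × sec φ, so true area = apparent × cos φ.
True area of ice shelf: 370000 × cos(63.2°) = 370000 × 0.4509 = 166800 km².
True area of wetland: 70100 × cos(28°) = 70100 × 0.8829 = 61890 km².
Ratio = 166800 / 61890 ≈ 2.70.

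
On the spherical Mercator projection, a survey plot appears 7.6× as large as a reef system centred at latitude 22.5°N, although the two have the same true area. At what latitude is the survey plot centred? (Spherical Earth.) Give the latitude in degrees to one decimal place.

On Mercator, (apparent₁)/(apparent₂) = sec²φ₁ / sec²φ₂ when true areas are equal.
cos²φ₂ / cos²φ₁ = 7.6  ⇒  cos φ₁ = cos 22.5° / √7.6 = 0.9239/2.757 = 0.3351.
φ₁ = arccos(0.3351) ≈ 70.4°.

70.4°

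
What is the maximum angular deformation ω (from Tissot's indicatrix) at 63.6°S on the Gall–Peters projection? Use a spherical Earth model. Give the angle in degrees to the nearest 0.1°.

51.4°

The Gall–Peters projection is cylindrical equal-area with φ₀ = 45°. For cylindrical equal-area with standard parallel φ₀, h = cos φ / cos φ₀ and k = cos φ₀ / cos φ, so h·k = 1.
At 63.6°: h = 0.6288, k = 1.590; principal scales a = 1.590, b = 0.6288.
sin(ω/2) = (a − b)/(a + b) = 0.9615/2.219 = 0.4333, so ω = 2 arcsin(0.4333) ≈ 51.4°.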